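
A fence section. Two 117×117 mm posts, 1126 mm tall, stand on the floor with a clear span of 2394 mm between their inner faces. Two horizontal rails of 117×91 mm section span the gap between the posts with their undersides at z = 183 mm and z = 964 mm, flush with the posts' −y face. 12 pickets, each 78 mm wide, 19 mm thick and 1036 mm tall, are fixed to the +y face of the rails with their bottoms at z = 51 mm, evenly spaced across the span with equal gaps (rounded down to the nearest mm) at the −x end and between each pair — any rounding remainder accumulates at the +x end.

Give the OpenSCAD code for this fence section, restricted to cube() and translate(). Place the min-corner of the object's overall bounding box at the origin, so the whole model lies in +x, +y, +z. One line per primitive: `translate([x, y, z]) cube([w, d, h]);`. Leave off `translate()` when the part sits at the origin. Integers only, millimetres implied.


cube([117, 117, 1126]);
translate([2511, 0, 0]) cube([117, 117, 1126]);
translate([117, 0, 183]) cube([2394, 117, 91]);
translate([117, 0, 964]) cube([2394, 117, 91]);
translate([229, 117, 51]) cube([78, 19, 1036]);
translate([419, 117, 51]) cube([78, 19, 1036]);
translate([609, 117, 51]) cube([78, 19, 1036]);
translate([799, 117, 51]) cube([78, 19, 1036]);
translate([989, 117, 51]) cube([78, 19, 1036]);
translate([1179, 117, 51]) cube([78, 19, 1036]);
translate([1369, 117, 51]) cube([78, 19, 1036]);
translate([1559, 117, 51]) cube([78, 19, 1036]);
translate([1749, 117, 51]) cube([78, 19, 1036]);
translate([1939, 117, 51]) cube([78, 19, 1036]);
translate([2129, 117, 51]) cube([78, 19, 1036]);
translate([2319, 117, 51]) cube([78, 19, 1036]);


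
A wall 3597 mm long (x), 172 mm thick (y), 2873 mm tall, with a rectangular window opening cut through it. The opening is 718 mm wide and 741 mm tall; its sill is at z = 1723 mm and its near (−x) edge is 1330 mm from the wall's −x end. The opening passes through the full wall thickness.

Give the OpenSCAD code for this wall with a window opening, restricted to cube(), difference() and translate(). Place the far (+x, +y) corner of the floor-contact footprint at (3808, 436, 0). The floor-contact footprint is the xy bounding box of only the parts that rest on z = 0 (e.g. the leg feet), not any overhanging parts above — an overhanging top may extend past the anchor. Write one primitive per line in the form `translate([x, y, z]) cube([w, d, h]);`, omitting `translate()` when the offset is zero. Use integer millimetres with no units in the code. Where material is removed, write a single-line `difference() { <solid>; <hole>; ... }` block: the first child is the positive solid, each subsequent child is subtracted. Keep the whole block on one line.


difference() { translate([211, 264, 0]) cube([3597, 172, 2873]); translate([1541, 264, 1723]) cube([718, 172, 741]); }


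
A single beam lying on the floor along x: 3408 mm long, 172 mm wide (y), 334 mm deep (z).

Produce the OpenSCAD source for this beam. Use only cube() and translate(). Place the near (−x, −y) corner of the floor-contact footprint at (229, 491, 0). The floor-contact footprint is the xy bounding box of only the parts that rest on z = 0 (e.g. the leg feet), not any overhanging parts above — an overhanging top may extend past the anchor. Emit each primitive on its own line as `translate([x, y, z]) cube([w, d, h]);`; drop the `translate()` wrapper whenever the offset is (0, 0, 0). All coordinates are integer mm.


translate([229, 491, 0]) cube([3408, 172, 334]);


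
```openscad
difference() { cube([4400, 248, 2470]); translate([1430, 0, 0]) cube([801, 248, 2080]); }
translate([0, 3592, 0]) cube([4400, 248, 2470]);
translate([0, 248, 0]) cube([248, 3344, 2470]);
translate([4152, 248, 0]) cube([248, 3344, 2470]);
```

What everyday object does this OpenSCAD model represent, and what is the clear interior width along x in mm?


A single room. The interior width is 3904 mm.

Four walls enclosing a rectangle with a door in the front wall — a room. Outside width 4400 minus two 248 mm walls gives 3904 mm.


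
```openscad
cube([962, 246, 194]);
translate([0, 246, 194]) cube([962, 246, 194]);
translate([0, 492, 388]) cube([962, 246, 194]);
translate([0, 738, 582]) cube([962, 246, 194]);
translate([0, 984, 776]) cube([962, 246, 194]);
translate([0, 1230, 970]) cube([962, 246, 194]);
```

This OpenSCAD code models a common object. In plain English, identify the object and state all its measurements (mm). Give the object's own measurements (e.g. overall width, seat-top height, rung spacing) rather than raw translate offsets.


A straight staircase of 6 solid steps. Each step is 962 mm wide (x), 246 mm deep (y, the going) and 194 mm tall (the rise). The first step rests on the floor; each subsequent step sits one going further in +y and one rise higher in +z, directly behind and above the previous step with no overlap.


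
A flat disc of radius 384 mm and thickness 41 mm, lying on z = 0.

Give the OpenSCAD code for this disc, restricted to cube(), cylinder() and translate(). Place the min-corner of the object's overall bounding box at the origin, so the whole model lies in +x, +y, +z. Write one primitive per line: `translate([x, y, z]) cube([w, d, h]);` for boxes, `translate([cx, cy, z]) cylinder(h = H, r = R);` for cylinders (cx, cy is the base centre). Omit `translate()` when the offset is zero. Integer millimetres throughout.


translate([384, 384, 0]) cylinder(h = 41, r = 384);


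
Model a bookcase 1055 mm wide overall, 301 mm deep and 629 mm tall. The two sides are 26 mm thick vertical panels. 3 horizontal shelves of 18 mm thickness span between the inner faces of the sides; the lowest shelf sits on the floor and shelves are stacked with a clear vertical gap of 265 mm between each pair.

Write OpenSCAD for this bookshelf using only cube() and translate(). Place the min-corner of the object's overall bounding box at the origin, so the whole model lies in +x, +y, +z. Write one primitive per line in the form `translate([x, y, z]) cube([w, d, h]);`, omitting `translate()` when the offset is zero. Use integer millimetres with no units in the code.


cube([26, 301, 629]);
translate([1029, 0, 0]) cube([26, 301, 629]);
translate([26, 0, 0]) cube([1003, 301, 18]);
translate([26, 0, 283]) cube([1003, 301, 18]);
translate([26, 0, 566]) cube([1003, 301, 18]);


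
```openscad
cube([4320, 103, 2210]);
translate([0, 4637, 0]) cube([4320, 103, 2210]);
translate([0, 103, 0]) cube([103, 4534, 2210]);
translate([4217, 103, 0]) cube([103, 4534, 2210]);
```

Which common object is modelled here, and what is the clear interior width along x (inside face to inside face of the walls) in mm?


A house (or room) frame. The interior width is 4114 mm.

Four 2210 mm walls enclosing a rectangle with no floor or roof — a room or house frame. Outside width is 4320 mm and wall thickness is 103 mm, so the interior width is 4320 − 2 × 103 = 4114 mm.


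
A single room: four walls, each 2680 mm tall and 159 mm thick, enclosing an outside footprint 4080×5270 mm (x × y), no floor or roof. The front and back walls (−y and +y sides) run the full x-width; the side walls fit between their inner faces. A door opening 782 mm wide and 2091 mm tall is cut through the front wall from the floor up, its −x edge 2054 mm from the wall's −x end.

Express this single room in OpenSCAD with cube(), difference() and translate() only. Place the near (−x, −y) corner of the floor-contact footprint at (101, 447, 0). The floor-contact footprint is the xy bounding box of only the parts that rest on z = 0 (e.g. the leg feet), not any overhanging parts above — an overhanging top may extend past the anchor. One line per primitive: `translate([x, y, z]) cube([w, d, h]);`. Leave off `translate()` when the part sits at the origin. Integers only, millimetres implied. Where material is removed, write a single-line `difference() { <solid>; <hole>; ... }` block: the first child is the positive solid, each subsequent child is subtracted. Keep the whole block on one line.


difference() { translate([101, 447, 0]) cube([4080, 159, 2680]); translate([2155, 447, 0]) cube([782, 159, 2091]); }
translate([101, 5558, 0]) cube([4080, 159, 2680]);
translate([101, 606, 0]) cube([159, 4952, 2680]);
translate([4022, 606, 0]) cube([159, 4952, 2680]);


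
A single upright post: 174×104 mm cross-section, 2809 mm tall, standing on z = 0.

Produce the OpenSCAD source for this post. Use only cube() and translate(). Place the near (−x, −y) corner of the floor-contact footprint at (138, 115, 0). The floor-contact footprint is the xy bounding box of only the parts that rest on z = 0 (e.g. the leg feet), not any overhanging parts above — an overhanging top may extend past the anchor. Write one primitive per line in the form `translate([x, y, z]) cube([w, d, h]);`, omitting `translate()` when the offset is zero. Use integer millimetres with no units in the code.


translate([138, 115, 0]) cube([174, 104, 2809]);


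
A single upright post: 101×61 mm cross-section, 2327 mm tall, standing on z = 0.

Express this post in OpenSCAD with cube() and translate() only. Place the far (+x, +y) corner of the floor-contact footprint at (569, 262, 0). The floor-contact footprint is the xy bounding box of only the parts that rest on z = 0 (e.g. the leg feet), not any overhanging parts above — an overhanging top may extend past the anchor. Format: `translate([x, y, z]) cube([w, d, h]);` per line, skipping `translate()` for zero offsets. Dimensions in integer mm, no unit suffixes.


translate([468, 201, 0]) cube([101, 61, 2327]);


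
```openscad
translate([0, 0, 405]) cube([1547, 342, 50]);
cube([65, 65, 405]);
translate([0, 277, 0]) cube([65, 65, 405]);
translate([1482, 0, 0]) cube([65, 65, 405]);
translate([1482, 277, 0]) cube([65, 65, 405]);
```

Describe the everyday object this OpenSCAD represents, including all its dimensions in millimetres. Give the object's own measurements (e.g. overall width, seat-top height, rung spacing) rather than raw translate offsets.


A bench: a 1547×342 mm seat slab, 50 mm thick, top at z = 455 mm, on four 65×65 mm square legs flush with the seat corners and standing on z = 0.


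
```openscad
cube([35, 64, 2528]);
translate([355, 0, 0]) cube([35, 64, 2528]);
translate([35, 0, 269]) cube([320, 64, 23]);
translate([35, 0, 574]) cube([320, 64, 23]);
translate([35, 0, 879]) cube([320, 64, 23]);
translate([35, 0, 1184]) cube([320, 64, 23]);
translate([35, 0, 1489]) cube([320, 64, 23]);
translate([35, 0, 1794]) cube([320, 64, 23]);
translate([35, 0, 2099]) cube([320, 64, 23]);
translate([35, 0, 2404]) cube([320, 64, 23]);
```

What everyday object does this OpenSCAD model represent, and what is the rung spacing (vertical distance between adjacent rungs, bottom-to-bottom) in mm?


A ladder. The rung spacing is 305 mm.

Two tall 35×64 posts with 8 short bars between them — a ladder. Adjacent rungs sit at z = 269 and z = 574, so the spacing is 574 − 269 = 305 mm.


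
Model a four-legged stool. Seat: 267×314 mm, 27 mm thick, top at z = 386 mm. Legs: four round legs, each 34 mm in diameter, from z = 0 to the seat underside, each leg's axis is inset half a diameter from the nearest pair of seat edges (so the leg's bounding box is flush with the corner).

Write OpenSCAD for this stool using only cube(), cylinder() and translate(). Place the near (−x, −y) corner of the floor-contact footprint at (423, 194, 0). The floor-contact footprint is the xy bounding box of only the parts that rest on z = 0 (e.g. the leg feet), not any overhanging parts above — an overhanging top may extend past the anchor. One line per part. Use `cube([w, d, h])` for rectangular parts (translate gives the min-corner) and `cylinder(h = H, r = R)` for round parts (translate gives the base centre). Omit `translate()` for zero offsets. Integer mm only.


translate([423, 194, 359]) cube([267, 314, 27]);
translate([440, 211, 0]) cylinder(h = 359, r = 17);
translate([673, 211, 0]) cylinder(h = 359, r = 17);
translate([440, 491, 0]) cylinder(h = 359, r = 17);
translate([673, 491, 0]) cylinder(h = 359, r = 17);


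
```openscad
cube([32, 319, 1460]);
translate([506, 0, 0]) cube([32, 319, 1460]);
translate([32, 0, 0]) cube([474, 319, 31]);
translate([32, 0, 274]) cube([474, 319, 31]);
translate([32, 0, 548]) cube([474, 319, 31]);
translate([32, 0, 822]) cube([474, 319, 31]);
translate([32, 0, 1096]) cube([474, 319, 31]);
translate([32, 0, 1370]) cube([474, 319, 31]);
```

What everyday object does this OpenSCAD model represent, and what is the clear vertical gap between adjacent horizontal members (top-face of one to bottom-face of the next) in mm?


A bookshelf. The clear shelf gap is 243 mm.

Two tall side panels with 6 horizontal boards between them — a bookshelf. The first two shelf undersides are at z = 0 and z = 274; with shelf thickness 31, the clear gap is 274 − 0 − 31 = 243 mm.


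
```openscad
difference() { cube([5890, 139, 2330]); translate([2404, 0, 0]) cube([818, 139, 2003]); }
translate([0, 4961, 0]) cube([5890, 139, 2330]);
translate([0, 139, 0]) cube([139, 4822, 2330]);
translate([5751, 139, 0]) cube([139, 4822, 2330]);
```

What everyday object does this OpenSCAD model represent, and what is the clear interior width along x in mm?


A single room. The interior width is 5612 mm.

Four walls enclosing a rectangle with a door in the front wall — a room. Outside width 5890 minus two 139 mm walls gives 5612 mm.


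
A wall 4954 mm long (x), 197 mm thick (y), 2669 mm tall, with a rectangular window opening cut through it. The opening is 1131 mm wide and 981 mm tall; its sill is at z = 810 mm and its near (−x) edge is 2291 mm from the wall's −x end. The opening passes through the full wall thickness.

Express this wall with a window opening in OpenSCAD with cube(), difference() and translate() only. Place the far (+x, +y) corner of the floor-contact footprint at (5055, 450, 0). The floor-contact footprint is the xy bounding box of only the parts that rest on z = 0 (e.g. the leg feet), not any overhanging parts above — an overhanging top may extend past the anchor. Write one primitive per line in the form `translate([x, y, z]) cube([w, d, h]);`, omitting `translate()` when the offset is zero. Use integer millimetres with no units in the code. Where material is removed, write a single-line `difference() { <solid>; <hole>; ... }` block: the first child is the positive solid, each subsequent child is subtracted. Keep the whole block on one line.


difference() { translate([101, 253, 0]) cube([4954, 197, 2669]); translate([2392, 253, 810]) cube([1131, 197, 981]); }


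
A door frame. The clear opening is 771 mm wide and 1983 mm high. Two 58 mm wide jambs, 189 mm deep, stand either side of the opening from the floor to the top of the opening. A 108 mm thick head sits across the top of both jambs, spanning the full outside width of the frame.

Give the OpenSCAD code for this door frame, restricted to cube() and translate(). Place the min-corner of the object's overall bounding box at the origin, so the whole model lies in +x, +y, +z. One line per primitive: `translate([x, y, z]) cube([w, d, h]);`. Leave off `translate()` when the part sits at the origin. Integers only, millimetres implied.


cube([58, 189, 1983]);
translate([829, 0, 0]) cube([58, 189, 1983]);
translate([0, 0, 1983]) cube([887, 189, 108]);


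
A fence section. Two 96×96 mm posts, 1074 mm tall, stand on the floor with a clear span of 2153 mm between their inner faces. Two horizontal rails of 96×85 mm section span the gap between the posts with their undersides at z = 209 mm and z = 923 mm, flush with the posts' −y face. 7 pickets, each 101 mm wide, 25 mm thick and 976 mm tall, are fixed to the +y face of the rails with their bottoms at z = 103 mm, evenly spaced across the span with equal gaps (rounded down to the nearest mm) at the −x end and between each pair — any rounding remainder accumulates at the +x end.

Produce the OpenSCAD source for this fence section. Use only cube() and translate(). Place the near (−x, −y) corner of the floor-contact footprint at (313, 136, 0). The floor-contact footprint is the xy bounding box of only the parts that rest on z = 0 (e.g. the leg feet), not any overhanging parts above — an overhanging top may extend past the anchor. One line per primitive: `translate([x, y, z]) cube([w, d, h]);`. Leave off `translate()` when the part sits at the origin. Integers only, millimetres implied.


translate([313, 136, 0]) cube([96, 96, 1074]);
translate([2562, 136, 0]) cube([96, 96, 1074]);
translate([409, 136, 209]) cube([2153, 96, 85]);
translate([409, 136, 923]) cube([2153, 96, 85]);
translate([589, 232, 103]) cube([101, 25, 976]);
translate([870, 232, 103]) cube([101, 25, 976]);
translate([1151, 232, 103]) cube([101, 25, 976]);
translate([1432, 232, 103]) cube([101, 25, 976]);
translate([1713, 232, 103]) cube([101, 25, 976]);
translate([1994, 232, 103]) cube([101, 25, 976]);
translate([2275, 232, 103]) cube([101, 25, 976]);


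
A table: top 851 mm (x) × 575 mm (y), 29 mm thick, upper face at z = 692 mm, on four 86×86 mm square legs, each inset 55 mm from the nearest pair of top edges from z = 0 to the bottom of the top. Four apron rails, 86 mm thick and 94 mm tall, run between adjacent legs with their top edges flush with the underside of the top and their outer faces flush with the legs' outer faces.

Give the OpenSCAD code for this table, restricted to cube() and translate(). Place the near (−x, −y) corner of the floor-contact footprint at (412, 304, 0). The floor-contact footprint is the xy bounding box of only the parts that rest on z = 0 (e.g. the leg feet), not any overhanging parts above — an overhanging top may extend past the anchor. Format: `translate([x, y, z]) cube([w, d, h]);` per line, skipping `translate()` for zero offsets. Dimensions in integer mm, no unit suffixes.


translate([357, 249, 663]) cube([851, 575, 29]);
translate([412, 304, 0]) cube([86, 86, 663]);
translate([1067, 304, 0]) cube([86, 86, 663]);
translate([412, 683, 0]) cube([86, 86, 663]);
translate([1067, 683, 0]) cube([86, 86, 663]);
translate([498, 304, 569]) cube([569, 86, 94]);
translate([498, 683, 569]) cube([569, 86, 94]);
translate([412, 390, 569]) cube([86, 293, 94]);
translate([1067, 390, 569]) cube([86, 293, 94]);


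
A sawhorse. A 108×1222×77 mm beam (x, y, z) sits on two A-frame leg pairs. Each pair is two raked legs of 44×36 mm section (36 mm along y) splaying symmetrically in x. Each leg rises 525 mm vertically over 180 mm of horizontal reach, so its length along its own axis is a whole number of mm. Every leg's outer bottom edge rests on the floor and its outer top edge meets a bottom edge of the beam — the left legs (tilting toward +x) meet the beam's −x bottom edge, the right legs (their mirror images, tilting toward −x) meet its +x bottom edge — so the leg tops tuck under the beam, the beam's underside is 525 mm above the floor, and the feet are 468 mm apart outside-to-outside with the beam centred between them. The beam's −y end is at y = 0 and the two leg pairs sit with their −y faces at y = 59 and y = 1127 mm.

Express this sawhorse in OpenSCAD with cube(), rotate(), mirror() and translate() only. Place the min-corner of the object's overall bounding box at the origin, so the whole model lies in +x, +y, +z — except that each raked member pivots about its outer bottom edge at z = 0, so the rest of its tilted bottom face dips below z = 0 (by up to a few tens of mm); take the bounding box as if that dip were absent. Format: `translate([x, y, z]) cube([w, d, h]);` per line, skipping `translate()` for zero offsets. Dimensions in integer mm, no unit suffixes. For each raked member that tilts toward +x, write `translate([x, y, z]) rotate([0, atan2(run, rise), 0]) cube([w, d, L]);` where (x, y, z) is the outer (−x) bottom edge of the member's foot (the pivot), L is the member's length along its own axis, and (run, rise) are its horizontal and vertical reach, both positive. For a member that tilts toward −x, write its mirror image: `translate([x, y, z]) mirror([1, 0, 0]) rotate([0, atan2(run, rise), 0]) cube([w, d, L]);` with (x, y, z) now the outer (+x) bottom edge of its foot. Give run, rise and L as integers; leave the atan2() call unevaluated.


translate([180, 0, 525]) cube([108, 1222, 77]);
translate([0, 59, 0]) rotate([0, atan2(180, 525), 0]) cube([44, 36, 555]);
translate([468, 59, 0]) mirror([1, 0, 0]) rotate([0, atan2(180, 525), 0]) cube([44, 36, 555]);
translate([0, 1127, 0]) rotate([0, atan2(180, 525), 0]) cube([44, 36, 555]);
translate([468, 1127, 0]) mirror([1, 0, 0]) rotate([0, atan2(180, 525), 0]) cube([44, 36, 555]);


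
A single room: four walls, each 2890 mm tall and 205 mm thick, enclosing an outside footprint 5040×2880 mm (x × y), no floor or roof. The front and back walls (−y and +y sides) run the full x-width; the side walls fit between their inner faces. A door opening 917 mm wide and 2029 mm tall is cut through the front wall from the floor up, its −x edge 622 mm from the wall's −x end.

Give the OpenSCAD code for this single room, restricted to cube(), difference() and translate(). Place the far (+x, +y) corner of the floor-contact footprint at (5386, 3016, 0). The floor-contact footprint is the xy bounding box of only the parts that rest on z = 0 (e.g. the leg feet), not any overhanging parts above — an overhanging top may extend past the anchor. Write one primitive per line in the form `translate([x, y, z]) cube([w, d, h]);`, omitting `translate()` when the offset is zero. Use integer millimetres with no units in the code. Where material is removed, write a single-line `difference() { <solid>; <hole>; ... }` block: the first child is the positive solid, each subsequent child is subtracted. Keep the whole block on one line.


difference() { translate([346, 136, 0]) cube([5040, 205, 2890]); translate([968, 136, 0]) cube([917, 205, 2029]); }
translate([346, 2811, 0]) cube([5040, 205, 2890]);
translate([346, 341, 0]) cube([205, 2470, 2890]);
translate([5181, 341, 0]) cube([205, 2470, 2890]);


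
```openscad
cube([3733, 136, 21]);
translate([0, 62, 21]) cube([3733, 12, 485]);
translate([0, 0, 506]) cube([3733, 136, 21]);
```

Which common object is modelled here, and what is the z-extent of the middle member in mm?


An I-beam. The web height is 485 mm.

Two wide flanges with a thin centred web — an I-beam. Overall 527 mm minus two 21 mm flanges gives a web of 527 − 2·21 = 485 mm.


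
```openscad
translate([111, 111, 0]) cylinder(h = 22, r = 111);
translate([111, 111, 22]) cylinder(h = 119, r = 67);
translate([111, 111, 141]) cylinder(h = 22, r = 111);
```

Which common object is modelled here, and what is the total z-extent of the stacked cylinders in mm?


A spool. The overall height is 163 mm.

Three coaxial cylinders, large–small–large — a spool. Two 22 mm flanges and a 119 mm core give 22 + 119 + 22 = 163 mm.


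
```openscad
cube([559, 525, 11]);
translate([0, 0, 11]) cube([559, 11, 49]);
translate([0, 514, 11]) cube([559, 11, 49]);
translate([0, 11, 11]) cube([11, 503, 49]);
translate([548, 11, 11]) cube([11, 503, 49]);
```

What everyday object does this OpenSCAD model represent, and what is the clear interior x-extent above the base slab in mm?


An open box. The internal width is 537 mm.

A 559×525 base slab with four walls standing on it — an open box. The base is 559 mm wide and the walls are 11 mm thick, so the internal width is 559 − 2 × 11 = 537 mm.


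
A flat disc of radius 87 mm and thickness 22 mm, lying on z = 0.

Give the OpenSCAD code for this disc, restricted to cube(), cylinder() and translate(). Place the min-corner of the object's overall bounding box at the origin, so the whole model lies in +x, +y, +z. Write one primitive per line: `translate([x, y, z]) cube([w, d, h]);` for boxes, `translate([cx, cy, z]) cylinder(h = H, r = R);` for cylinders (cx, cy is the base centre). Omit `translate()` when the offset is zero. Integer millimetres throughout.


translate([87, 87, 0]) cylinder(h = 22, r = 87);


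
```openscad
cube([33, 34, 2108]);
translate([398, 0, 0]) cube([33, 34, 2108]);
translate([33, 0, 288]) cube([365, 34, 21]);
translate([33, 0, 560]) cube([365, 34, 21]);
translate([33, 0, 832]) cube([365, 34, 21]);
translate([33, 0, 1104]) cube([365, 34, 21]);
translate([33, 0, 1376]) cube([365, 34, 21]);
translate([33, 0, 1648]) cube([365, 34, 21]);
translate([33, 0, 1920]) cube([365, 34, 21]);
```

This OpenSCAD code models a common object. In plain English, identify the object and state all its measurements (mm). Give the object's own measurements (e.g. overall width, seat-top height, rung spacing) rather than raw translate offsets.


A straight ladder. Two 33×34 mm vertical rails, 2108 mm tall, stand 431 mm apart (outside-to-outside) with their front faces coplanar on the −y side. 7 rungs, each 34 mm deep and 21 mm tall, span between the inner faces of the rails, front faces flush with the rails. The lowest rung's underside is at z = 288 mm and rungs are spaced 272 mm apart (underside to underside).


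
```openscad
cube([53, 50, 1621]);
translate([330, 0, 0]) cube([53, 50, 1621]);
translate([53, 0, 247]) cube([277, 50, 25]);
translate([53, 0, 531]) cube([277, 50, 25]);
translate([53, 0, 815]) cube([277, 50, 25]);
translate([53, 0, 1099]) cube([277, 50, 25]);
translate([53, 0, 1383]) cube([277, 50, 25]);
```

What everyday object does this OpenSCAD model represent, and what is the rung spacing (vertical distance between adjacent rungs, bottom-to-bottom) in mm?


A ladder. The rung spacing is 284 mm.

Two tall 53×50 posts with 5 short bars between them — a ladder. Adjacent rungs sit at z = 247 and z = 531, so the spacing is 531 − 247 = 284 mm.


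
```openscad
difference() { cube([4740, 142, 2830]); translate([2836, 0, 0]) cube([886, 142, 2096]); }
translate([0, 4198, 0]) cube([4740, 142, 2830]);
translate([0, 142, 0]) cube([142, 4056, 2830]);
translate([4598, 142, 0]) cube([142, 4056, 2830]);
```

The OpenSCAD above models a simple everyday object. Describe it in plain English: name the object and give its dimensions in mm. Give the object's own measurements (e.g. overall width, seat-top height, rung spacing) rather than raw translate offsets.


A single room: four walls, each 2830 mm tall and 142 mm thick, enclosing an outside footprint 4740×4340 mm (x × y), no floor or roof. The front and back walls (−y and +y sides) run the full x-width; the side walls fit between their inner faces. A door opening 886 mm wide and 2096 mm tall is cut through the front wall from the floor up, its −x edge 2836 mm from the wall's −x end.


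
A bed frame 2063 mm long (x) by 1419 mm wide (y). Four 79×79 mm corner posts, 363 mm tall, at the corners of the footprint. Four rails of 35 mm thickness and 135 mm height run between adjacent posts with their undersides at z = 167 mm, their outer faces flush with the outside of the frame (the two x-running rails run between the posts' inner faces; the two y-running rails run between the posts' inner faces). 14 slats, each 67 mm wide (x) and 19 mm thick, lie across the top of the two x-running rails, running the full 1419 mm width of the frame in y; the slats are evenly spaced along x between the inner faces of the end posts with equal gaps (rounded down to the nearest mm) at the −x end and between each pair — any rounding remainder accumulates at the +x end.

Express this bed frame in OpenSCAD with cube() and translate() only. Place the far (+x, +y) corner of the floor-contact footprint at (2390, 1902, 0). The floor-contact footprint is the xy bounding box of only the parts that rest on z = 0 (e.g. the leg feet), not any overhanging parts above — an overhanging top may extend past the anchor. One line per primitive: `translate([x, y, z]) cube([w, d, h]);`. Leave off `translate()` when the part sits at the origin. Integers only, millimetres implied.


translate([327, 483, 0]) cube([79, 79, 363]);
translate([327, 1823, 0]) cube([79, 79, 363]);
translate([2311, 483, 0]) cube([79, 79, 363]);
translate([2311, 1823, 0]) cube([79, 79, 363]);
translate([406, 483, 167]) cube([1905, 35, 135]);
translate([406, 1867, 167]) cube([1905, 35, 135]);
translate([327, 562, 167]) cube([35, 1261, 135]);
translate([2355, 562, 167]) cube([35, 1261, 135]);
translate([470, 483, 302]) cube([67, 1419, 19]);
translate([601, 483, 302]) cube([67, 1419, 19]);
translate([732, 483, 302]) cube([67, 1419, 19]);
translate([863, 483, 302]) cube([67, 1419, 19]);
translate([994, 483, 302]) cube([67, 1419, 19]);
translate([1125, 483, 302]) cube([67, 1419, 19]);
translate([1256, 483, 302]) cube([67, 1419, 19]);
translate([1387, 483, 302]) cube([67, 1419, 19]);
translate([1518, 483, 302]) cube([67, 1419, 19]);
translate([1649, 483, 302]) cube([67, 1419, 19]);
translate([1780, 483, 302]) cube([67, 1419, 19]);
translate([1911, 483, 302]) cube([67, 1419, 19]);
translate([2042, 483, 302]) cube([67, 1419, 19]);
translate([2173, 483, 302]) cube([67, 1419, 19]);


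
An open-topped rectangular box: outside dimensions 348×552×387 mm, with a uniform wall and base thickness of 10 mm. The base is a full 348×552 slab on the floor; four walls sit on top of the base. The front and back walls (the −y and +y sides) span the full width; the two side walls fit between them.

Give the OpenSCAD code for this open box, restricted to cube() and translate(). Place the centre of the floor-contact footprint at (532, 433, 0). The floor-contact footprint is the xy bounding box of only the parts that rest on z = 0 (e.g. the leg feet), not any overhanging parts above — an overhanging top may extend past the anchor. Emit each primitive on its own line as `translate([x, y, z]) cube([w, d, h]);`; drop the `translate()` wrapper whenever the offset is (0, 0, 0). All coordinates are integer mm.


translate([358, 157, 0]) cube([348, 552, 10]);
translate([358, 157, 10]) cube([348, 10, 377]);
translate([358, 699, 10]) cube([348, 10, 377]);
translate([358, 167, 10]) cube([10, 532, 377]);
translate([696, 167, 10]) cube([10, 532, 377]);


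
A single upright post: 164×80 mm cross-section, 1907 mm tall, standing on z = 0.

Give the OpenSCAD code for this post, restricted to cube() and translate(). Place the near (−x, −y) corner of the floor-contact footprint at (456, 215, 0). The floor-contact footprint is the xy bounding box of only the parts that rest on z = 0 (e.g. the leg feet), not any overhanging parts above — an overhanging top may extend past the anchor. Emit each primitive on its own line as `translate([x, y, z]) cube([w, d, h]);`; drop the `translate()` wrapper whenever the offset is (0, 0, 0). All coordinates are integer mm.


translate([456, 215, 0]) cube([164, 80, 1907]);


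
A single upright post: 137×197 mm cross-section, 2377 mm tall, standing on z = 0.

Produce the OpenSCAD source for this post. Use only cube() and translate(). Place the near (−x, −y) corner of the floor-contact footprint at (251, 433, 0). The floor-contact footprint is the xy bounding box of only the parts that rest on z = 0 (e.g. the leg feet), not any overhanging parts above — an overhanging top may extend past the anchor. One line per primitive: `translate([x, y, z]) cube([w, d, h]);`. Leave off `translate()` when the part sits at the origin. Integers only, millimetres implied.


translate([251, 433, 0]) cube([137, 197, 2377]);


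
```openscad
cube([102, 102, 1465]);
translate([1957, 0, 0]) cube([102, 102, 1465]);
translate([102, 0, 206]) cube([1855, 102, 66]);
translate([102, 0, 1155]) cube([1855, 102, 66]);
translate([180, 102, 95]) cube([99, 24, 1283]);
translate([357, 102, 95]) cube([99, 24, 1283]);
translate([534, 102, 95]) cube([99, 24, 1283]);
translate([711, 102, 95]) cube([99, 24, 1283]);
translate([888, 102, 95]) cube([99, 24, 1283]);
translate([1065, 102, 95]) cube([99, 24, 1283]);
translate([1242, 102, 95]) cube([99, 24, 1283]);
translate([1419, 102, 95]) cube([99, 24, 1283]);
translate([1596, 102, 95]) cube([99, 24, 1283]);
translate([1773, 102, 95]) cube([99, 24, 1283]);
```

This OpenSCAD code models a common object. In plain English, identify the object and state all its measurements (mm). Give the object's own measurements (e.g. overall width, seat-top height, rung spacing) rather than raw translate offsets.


A fence section. Two 102×102 mm posts, 1465 mm tall, stand on the floor with a clear span of 1855 mm between their inner faces. Two horizontal rails of 102×66 mm section span the gap between the posts with their undersides at z = 206 mm and z = 1155 mm, flush with the posts' −y face. 10 pickets, each 99 mm wide, 24 mm thick and 1283 mm tall, are fixed to the +y face of the rails with their bottoms at z = 95 mm, spaced across the span with a 78 mm gap after the −x post and between neighbouring pickets, with 85 mm left before the +x post.


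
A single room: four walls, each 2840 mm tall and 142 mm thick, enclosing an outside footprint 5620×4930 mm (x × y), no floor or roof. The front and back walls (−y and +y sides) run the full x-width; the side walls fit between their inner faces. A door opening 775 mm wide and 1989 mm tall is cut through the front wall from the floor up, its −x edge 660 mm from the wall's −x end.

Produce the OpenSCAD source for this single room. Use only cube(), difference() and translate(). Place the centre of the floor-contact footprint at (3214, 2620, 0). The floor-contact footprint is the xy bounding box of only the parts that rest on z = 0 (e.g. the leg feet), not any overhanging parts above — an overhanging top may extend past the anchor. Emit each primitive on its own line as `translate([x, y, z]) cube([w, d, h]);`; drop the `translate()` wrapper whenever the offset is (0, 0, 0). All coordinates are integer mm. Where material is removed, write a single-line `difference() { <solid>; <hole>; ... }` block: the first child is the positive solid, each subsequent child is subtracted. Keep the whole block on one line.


difference() { translate([404, 155, 0]) cube([5620, 142, 2840]); translate([1064, 155, 0]) cube([775, 142, 1989]); }
translate([404, 4943, 0]) cube([5620, 142, 2840]);
translate([404, 297, 0]) cube([142, 4646, 2840]);
translate([5882, 297, 0]) cube([142, 4646, 2840]);


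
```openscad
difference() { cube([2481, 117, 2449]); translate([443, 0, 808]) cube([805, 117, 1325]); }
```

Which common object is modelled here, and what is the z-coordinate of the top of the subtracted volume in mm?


A wall with a window opening. The window head height is 2133 mm.

A wall with a rectangular opening subtracted — a window. Sill at z = 808, opening 1325 mm tall, so the head is at 808 + 1325 = 2133 mm.


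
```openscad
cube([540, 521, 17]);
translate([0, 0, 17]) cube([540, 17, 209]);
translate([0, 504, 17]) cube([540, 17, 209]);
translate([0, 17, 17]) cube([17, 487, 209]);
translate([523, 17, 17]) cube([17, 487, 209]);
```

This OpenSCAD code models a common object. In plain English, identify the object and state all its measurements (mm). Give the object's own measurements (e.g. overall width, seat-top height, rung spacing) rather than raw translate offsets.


An open-topped rectangular box: outside dimensions 540×521×226 mm, with a uniform wall and base thickness of 17 mm. The base is a full 540×521 slab on the floor; four walls sit on top of the base. The front and back walls (the −y and +y sides) span the full width; the two side walls fit between them.


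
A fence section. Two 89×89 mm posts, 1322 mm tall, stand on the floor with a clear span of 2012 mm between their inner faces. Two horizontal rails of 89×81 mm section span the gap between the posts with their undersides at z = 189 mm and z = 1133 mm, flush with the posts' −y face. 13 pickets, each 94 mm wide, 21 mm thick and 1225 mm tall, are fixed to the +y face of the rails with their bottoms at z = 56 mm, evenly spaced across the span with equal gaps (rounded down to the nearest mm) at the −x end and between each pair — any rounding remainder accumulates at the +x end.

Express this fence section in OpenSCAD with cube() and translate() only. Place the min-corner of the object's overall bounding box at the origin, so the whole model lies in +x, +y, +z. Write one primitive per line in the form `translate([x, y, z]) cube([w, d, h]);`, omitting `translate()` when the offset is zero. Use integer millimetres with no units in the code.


cube([89, 89, 1322]);
translate([2101, 0, 0]) cube([89, 89, 1322]);
translate([89, 0, 189]) cube([2012, 89, 81]);
translate([89, 0, 1133]) cube([2012, 89, 81]);
translate([145, 89, 56]) cube([94, 21, 1225]);
translate([295, 89, 56]) cube([94, 21, 1225]);
translate([445, 89, 56]) cube([94, 21, 1225]);
translate([595, 89, 56]) cube([94, 21, 1225]);
translate([745, 89, 56]) cube([94, 21, 1225]);
translate([895, 89, 56]) cube([94, 21, 1225]);
translate([1045, 89, 56]) cube([94, 21, 1225]);
translate([1195, 89, 56]) cube([94, 21, 1225]);
translate([1345, 89, 56]) cube([94, 21, 1225]);
translate([1495, 89, 56]) cube([94, 21, 1225]);
translate([1645, 89, 56]) cube([94, 21, 1225]);
translate([1795, 89, 56]) cube([94, 21, 1225]);
translate([1945, 89, 56]) cube([94, 21, 1225]);


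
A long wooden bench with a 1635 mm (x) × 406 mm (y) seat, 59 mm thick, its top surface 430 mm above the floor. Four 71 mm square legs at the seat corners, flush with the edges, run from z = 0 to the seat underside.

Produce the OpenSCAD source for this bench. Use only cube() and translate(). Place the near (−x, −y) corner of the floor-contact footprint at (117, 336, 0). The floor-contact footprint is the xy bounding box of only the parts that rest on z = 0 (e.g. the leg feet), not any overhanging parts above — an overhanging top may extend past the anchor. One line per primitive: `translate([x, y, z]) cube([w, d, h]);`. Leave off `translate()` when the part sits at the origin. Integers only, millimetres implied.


translate([117, 336, 371]) cube([1635, 406, 59]);
translate([117, 336, 0]) cube([71, 71, 371]);
translate([117, 671, 0]) cube([71, 71, 371]);
translate([1681, 336, 0]) cube([71, 71, 371]);
translate([1681, 671, 0]) cube([71, 71, 371]);


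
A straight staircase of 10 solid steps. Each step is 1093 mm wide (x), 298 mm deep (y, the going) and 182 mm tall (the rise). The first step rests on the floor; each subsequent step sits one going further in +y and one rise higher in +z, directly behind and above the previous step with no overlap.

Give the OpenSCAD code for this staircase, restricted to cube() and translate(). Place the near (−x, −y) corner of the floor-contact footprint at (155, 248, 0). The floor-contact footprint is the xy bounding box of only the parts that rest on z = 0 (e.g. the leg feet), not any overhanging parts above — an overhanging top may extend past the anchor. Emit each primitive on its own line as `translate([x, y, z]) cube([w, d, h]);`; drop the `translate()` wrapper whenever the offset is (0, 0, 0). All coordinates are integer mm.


translate([155, 248, 0]) cube([1093, 298, 182]);
translate([155, 546, 182]) cube([1093, 298, 182]);
translate([155, 844, 364]) cube([1093, 298, 182]);
translate([155, 1142, 546]) cube([1093, 298, 182]);
translate([155, 1440, 728]) cube([1093, 298, 182]);
translate([155, 1738, 910]) cube([1093, 298, 182]);
translate([155, 2036, 1092]) cube([1093, 298, 182]);
translate([155, 2334, 1274]) cube([1093, 298, 182]);
translate([155, 2632, 1456]) cube([1093, 298, 182]);
translate([155, 2930, 1638]) cube([1093, 298, 182]);


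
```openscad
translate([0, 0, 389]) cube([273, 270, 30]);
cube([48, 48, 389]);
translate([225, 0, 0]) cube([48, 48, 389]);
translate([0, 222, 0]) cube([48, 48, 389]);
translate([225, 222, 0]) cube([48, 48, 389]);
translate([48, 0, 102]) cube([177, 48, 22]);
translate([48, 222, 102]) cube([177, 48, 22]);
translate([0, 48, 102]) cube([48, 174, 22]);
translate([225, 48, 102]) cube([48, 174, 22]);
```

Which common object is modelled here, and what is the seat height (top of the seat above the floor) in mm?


A stool. The seat height is 419 mm.

A 273×270×30 slab at z = 389 on four corner posts — a stool. The seat top is 389 + 30 = 419 mm.


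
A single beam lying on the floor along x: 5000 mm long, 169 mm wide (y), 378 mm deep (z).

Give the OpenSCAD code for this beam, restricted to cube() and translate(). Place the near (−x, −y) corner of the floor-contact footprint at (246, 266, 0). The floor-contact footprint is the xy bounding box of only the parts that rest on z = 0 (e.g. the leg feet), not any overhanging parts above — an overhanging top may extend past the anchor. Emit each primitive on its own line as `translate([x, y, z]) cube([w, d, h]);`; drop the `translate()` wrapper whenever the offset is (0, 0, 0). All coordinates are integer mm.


translate([246, 266, 0]) cube([5000, 169, 378]);
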